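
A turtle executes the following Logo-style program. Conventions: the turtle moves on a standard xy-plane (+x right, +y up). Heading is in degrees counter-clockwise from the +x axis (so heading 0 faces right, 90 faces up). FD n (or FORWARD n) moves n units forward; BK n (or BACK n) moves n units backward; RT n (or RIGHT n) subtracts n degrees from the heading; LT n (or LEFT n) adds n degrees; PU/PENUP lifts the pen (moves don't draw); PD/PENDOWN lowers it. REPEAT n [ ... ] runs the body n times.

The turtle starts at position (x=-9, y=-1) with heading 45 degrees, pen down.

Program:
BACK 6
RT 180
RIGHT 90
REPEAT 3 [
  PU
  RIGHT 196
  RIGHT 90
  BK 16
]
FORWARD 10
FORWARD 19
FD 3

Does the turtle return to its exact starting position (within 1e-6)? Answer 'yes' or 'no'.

Executing turtle program step by step:
Start: pos=(-9,-1), heading=45, pen down
BK 6: (-9,-1) -> (-13.243,-5.243) [heading=45, draw]
RT 180: heading 45 -> 225
RT 90: heading 225 -> 135
REPEAT 3 [
  -- iteration 1/3 --
  PU: pen up
  RT 196: heading 135 -> 299
  RT 90: heading 299 -> 209
  BK 16: (-13.243,-5.243) -> (0.751,2.514) [heading=209, move]
  -- iteration 2/3 --
  PU: pen up
  RT 196: heading 209 -> 13
  RT 90: heading 13 -> 283
  BK 16: (0.751,2.514) -> (-2.848,18.104) [heading=283, move]
  -- iteration 3/3 --
  PU: pen up
  RT 196: heading 283 -> 87
  RT 90: heading 87 -> 357
  BK 16: (-2.848,18.104) -> (-18.826,18.942) [heading=357, move]
]
FD 10: (-18.826,18.942) -> (-8.84,18.418) [heading=357, move]
FD 19: (-8.84,18.418) -> (10.134,17.424) [heading=357, move]
FD 3: (10.134,17.424) -> (13.13,17.267) [heading=357, move]
Final: pos=(13.13,17.267), heading=357, 1 segment(s) drawn

Start position: (-9, -1)
Final position: (13.13, 17.267)
Distance = 28.695; >= 1e-6 -> NOT closed

Answer: no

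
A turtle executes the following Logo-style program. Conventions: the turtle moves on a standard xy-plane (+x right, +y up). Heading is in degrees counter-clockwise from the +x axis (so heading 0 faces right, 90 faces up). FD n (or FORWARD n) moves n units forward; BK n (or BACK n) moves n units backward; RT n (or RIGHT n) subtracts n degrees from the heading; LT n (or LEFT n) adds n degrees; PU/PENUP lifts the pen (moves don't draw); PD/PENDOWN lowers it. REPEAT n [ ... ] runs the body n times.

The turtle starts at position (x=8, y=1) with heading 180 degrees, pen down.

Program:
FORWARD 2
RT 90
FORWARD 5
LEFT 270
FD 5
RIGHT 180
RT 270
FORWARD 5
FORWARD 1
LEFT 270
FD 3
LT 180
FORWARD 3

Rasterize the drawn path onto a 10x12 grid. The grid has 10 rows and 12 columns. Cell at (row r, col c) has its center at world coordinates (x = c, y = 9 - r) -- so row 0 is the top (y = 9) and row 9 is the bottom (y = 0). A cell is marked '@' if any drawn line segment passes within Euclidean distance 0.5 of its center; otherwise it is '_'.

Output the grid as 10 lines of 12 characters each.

Answer: ____________
____________
____________
______@@@@@@
______@____@
______@____@
______@____@
______@____@
______@@@__@
________@@@@

Derivation:
Segment 0: (8,1) -> (6,1)
Segment 1: (6,1) -> (6,6)
Segment 2: (6,6) -> (11,6)
Segment 3: (11,6) -> (11,1)
Segment 4: (11,1) -> (11,-0)
Segment 5: (11,-0) -> (8,-0)
Segment 6: (8,-0) -> (11,-0)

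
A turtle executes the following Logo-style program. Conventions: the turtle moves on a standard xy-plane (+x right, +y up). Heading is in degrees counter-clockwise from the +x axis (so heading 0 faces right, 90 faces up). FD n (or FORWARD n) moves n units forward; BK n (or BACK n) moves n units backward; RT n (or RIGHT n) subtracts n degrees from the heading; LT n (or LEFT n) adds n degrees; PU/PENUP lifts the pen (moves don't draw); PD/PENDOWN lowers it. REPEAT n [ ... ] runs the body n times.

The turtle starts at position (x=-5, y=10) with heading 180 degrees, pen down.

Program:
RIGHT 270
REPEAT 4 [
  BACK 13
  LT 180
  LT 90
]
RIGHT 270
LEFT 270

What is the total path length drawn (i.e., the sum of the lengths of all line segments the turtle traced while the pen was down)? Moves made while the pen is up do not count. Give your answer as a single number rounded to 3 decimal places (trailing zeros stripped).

Executing turtle program step by step:
Start: pos=(-5,10), heading=180, pen down
RT 270: heading 180 -> 270
REPEAT 4 [
  -- iteration 1/4 --
  BK 13: (-5,10) -> (-5,23) [heading=270, draw]
  LT 180: heading 270 -> 90
  LT 90: heading 90 -> 180
  -- iteration 2/4 --
  BK 13: (-5,23) -> (8,23) [heading=180, draw]
  LT 180: heading 180 -> 0
  LT 90: heading 0 -> 90
  -- iteration 3/4 --
  BK 13: (8,23) -> (8,10) [heading=90, draw]
  LT 180: heading 90 -> 270
  LT 90: heading 270 -> 0
  -- iteration 4/4 --
  BK 13: (8,10) -> (-5,10) [heading=0, draw]
  LT 180: heading 0 -> 180
  LT 90: heading 180 -> 270
]
RT 270: heading 270 -> 0
LT 270: heading 0 -> 270
Final: pos=(-5,10), heading=270, 4 segment(s) drawn

Segment lengths:
  seg 1: (-5,10) -> (-5,23), length = 13
  seg 2: (-5,23) -> (8,23), length = 13
  seg 3: (8,23) -> (8,10), length = 13
  seg 4: (8,10) -> (-5,10), length = 13
Total = 52

Answer: 52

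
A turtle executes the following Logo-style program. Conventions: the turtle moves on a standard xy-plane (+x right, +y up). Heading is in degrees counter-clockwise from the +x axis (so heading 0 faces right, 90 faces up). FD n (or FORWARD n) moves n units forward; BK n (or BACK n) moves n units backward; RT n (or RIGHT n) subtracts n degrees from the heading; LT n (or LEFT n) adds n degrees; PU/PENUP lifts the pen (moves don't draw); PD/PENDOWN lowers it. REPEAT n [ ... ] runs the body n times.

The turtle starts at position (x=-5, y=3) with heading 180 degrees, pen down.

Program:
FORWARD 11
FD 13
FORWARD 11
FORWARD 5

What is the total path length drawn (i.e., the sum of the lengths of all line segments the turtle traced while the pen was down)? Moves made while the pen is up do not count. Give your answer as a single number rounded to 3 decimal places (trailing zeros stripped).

Answer: 40

Derivation:
Executing turtle program step by step:
Start: pos=(-5,3), heading=180, pen down
FD 11: (-5,3) -> (-16,3) [heading=180, draw]
FD 13: (-16,3) -> (-29,3) [heading=180, draw]
FD 11: (-29,3) -> (-40,3) [heading=180, draw]
FD 5: (-40,3) -> (-45,3) [heading=180, draw]
Final: pos=(-45,3), heading=180, 4 segment(s) drawn

Segment lengths:
  seg 1: (-5,3) -> (-16,3), length = 11
  seg 2: (-16,3) -> (-29,3), length = 13
  seg 3: (-29,3) -> (-40,3), length = 11
  seg 4: (-40,3) -> (-45,3), length = 5
Total = 40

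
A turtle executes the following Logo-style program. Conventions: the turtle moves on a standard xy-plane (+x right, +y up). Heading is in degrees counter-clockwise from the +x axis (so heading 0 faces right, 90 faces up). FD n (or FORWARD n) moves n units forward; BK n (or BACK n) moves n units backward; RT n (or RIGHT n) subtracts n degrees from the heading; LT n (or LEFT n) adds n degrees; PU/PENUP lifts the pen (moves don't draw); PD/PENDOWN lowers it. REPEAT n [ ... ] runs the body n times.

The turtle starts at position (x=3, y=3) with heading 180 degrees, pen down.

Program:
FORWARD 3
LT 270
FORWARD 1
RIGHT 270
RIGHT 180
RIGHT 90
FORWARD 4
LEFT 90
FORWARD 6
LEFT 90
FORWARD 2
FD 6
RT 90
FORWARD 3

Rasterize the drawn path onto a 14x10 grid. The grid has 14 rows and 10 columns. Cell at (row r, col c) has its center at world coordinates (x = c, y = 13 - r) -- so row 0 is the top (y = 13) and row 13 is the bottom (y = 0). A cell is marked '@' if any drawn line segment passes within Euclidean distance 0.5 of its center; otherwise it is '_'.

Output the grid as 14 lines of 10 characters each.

Answer: __________
__________
__________
__________
__________
______@@@@
______@___
______@___
______@___
@_____@___
@@@@__@___
@_____@___
@_____@___
@@@@@@@___

Derivation:
Segment 0: (3,3) -> (0,3)
Segment 1: (0,3) -> (0,4)
Segment 2: (0,4) -> (0,0)
Segment 3: (0,0) -> (6,0)
Segment 4: (6,0) -> (6,2)
Segment 5: (6,2) -> (6,8)
Segment 6: (6,8) -> (9,8)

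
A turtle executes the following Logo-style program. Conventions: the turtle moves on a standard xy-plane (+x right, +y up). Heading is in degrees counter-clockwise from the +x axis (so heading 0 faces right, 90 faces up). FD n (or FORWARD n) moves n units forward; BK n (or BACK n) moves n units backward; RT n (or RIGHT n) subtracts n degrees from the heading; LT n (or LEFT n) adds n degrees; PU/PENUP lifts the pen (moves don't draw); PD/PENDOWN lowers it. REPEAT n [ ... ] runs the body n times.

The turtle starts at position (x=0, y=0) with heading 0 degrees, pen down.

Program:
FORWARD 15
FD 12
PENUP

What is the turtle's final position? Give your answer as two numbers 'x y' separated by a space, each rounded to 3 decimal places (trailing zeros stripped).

Executing turtle program step by step:
Start: pos=(0,0), heading=0, pen down
FD 15: (0,0) -> (15,0) [heading=0, draw]
FD 12: (15,0) -> (27,0) [heading=0, draw]
PU: pen up
Final: pos=(27,0), heading=0, 2 segment(s) drawn

Answer: 27 0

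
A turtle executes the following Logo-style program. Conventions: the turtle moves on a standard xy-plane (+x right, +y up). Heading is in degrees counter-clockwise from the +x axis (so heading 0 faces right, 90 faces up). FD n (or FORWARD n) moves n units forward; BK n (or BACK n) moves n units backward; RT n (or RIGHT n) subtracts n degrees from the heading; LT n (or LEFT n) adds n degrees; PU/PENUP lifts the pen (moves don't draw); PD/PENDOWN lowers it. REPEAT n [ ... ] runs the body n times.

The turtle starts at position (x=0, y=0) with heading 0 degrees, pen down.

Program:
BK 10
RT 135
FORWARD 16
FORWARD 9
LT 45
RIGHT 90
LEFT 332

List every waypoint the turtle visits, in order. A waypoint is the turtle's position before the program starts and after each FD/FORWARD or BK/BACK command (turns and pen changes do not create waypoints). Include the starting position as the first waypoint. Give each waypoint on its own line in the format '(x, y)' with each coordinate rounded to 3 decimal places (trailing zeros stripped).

Executing turtle program step by step:
Start: pos=(0,0), heading=0, pen down
BK 10: (0,0) -> (-10,0) [heading=0, draw]
RT 135: heading 0 -> 225
FD 16: (-10,0) -> (-21.314,-11.314) [heading=225, draw]
FD 9: (-21.314,-11.314) -> (-27.678,-17.678) [heading=225, draw]
LT 45: heading 225 -> 270
RT 90: heading 270 -> 180
LT 332: heading 180 -> 152
Final: pos=(-27.678,-17.678), heading=152, 3 segment(s) drawn
Waypoints (4 total):
(0, 0)
(-10, 0)
(-21.314, -11.314)
(-27.678, -17.678)

Answer: (0, 0)
(-10, 0)
(-21.314, -11.314)
(-27.678, -17.678)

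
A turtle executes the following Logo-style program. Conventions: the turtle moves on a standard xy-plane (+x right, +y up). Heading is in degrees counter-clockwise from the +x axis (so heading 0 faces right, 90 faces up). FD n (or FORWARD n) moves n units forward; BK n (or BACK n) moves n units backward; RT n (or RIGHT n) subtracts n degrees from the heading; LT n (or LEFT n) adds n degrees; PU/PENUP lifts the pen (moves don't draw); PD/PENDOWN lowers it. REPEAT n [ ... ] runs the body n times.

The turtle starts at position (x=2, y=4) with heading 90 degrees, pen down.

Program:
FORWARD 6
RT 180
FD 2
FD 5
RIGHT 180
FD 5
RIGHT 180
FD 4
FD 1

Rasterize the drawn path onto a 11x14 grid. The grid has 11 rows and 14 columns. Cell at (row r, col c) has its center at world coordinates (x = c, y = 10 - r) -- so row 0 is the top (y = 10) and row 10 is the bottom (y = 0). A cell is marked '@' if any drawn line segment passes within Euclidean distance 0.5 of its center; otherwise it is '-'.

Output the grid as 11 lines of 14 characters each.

Answer: --@-----------
--@-----------
--@-----------
--@-----------
--@-----------
--@-----------
--@-----------
--@-----------
--------------
--------------
--------------

Derivation:
Segment 0: (2,4) -> (2,10)
Segment 1: (2,10) -> (2,8)
Segment 2: (2,8) -> (2,3)
Segment 3: (2,3) -> (2,8)
Segment 4: (2,8) -> (2,4)
Segment 5: (2,4) -> (2,3)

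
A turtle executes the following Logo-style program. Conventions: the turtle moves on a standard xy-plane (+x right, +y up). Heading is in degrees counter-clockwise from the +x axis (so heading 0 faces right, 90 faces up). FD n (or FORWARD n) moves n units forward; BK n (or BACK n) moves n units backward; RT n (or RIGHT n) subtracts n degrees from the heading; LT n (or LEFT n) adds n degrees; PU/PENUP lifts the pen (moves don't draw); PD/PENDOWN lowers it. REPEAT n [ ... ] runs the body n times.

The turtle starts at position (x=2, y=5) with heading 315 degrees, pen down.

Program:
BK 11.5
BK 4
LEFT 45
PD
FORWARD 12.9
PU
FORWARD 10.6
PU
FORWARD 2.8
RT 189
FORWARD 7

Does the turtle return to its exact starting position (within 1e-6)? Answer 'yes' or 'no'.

Answer: no

Derivation:
Executing turtle program step by step:
Start: pos=(2,5), heading=315, pen down
BK 11.5: (2,5) -> (-6.132,13.132) [heading=315, draw]
BK 4: (-6.132,13.132) -> (-8.96,15.96) [heading=315, draw]
LT 45: heading 315 -> 0
PD: pen down
FD 12.9: (-8.96,15.96) -> (3.94,15.96) [heading=0, draw]
PU: pen up
FD 10.6: (3.94,15.96) -> (14.54,15.96) [heading=0, move]
PU: pen up
FD 2.8: (14.54,15.96) -> (17.34,15.96) [heading=0, move]
RT 189: heading 0 -> 171
FD 7: (17.34,15.96) -> (10.426,17.055) [heading=171, move]
Final: pos=(10.426,17.055), heading=171, 3 segment(s) drawn

Start position: (2, 5)
Final position: (10.426, 17.055)
Distance = 14.708; >= 1e-6 -> NOT closed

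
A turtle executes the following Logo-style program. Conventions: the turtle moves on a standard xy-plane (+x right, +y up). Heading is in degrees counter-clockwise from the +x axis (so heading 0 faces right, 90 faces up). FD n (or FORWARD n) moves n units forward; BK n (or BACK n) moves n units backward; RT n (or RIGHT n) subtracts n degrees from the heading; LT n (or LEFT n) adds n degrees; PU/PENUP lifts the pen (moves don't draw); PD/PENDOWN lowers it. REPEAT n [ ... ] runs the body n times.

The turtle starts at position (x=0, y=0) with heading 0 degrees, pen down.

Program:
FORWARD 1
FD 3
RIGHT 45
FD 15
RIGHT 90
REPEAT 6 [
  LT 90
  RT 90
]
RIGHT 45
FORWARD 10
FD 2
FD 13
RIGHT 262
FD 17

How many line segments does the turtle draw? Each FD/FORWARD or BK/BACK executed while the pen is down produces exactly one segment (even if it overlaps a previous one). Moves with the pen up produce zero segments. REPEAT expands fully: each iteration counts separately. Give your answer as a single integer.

Executing turtle program step by step:
Start: pos=(0,0), heading=0, pen down
FD 1: (0,0) -> (1,0) [heading=0, draw]
FD 3: (1,0) -> (4,0) [heading=0, draw]
RT 45: heading 0 -> 315
FD 15: (4,0) -> (14.607,-10.607) [heading=315, draw]
RT 90: heading 315 -> 225
REPEAT 6 [
  -- iteration 1/6 --
  LT 90: heading 225 -> 315
  RT 90: heading 315 -> 225
  -- iteration 2/6 --
  LT 90: heading 225 -> 315
  RT 90: heading 315 -> 225
  -- iteration 3/6 --
  LT 90: heading 225 -> 315
  RT 90: heading 315 -> 225
  -- iteration 4/6 --
  LT 90: heading 225 -> 315
  RT 90: heading 315 -> 225
  -- iteration 5/6 --
  LT 90: heading 225 -> 315
  RT 90: heading 315 -> 225
  -- iteration 6/6 --
  LT 90: heading 225 -> 315
  RT 90: heading 315 -> 225
]
RT 45: heading 225 -> 180
FD 10: (14.607,-10.607) -> (4.607,-10.607) [heading=180, draw]
FD 2: (4.607,-10.607) -> (2.607,-10.607) [heading=180, draw]
FD 13: (2.607,-10.607) -> (-10.393,-10.607) [heading=180, draw]
RT 262: heading 180 -> 278
FD 17: (-10.393,-10.607) -> (-8.027,-27.441) [heading=278, draw]
Final: pos=(-8.027,-27.441), heading=278, 7 segment(s) drawn
Segments drawn: 7

Answer: 7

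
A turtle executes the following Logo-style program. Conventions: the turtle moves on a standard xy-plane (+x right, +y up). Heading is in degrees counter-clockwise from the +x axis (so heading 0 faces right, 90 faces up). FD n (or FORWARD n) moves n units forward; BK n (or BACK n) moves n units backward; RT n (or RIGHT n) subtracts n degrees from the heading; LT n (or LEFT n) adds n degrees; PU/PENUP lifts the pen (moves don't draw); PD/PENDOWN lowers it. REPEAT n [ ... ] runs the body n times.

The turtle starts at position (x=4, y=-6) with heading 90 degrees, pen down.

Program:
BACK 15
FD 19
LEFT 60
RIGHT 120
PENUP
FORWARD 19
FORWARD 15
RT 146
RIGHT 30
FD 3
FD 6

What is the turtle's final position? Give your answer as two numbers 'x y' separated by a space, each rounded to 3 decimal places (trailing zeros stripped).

Answer: 25.984 9.967

Derivation:
Executing turtle program step by step:
Start: pos=(4,-6), heading=90, pen down
BK 15: (4,-6) -> (4,-21) [heading=90, draw]
FD 19: (4,-21) -> (4,-2) [heading=90, draw]
LT 60: heading 90 -> 150
RT 120: heading 150 -> 30
PU: pen up
FD 19: (4,-2) -> (20.454,7.5) [heading=30, move]
FD 15: (20.454,7.5) -> (33.445,15) [heading=30, move]
RT 146: heading 30 -> 244
RT 30: heading 244 -> 214
FD 3: (33.445,15) -> (30.958,13.322) [heading=214, move]
FD 6: (30.958,13.322) -> (25.984,9.967) [heading=214, move]
Final: pos=(25.984,9.967), heading=214, 2 segment(s) drawn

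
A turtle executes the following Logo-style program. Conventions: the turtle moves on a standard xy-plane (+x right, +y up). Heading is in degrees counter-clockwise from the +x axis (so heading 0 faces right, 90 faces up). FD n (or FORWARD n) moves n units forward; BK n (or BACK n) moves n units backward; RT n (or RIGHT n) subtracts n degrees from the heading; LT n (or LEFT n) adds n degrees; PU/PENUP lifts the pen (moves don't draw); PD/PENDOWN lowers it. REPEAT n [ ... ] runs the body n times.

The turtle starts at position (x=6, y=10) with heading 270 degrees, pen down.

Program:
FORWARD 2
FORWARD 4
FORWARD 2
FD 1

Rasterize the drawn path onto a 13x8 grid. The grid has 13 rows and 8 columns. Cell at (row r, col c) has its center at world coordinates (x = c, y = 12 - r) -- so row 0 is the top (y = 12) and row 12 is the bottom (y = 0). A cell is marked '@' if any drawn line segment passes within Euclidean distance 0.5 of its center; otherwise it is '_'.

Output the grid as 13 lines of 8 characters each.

Answer: ________
________
______@_
______@_
______@_
______@_
______@_
______@_
______@_
______@_
______@_
______@_
________

Derivation:
Segment 0: (6,10) -> (6,8)
Segment 1: (6,8) -> (6,4)
Segment 2: (6,4) -> (6,2)
Segment 3: (6,2) -> (6,1)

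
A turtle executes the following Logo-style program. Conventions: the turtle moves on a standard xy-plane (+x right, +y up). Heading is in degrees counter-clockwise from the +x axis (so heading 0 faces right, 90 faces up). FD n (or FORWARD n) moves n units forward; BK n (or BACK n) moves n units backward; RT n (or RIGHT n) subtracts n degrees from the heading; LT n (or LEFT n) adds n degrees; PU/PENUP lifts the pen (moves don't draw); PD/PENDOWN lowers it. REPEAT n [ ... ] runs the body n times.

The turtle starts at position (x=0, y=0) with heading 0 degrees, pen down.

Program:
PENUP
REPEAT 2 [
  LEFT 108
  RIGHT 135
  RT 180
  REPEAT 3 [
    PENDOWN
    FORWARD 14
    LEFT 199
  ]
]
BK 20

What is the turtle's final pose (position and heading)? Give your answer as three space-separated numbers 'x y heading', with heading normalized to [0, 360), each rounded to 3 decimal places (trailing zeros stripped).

Executing turtle program step by step:
Start: pos=(0,0), heading=0, pen down
PU: pen up
REPEAT 2 [
  -- iteration 1/2 --
  LT 108: heading 0 -> 108
  RT 135: heading 108 -> 333
  RT 180: heading 333 -> 153
  REPEAT 3 [
    -- iteration 1/3 --
    PD: pen down
    FD 14: (0,0) -> (-12.474,6.356) [heading=153, draw]
    LT 199: heading 153 -> 352
    -- iteration 2/3 --
    PD: pen down
    FD 14: (-12.474,6.356) -> (1.39,4.407) [heading=352, draw]
    LT 199: heading 352 -> 191
    -- iteration 3/3 --
    PD: pen down
    FD 14: (1.39,4.407) -> (-12.353,1.736) [heading=191, draw]
    LT 199: heading 191 -> 30
  ]
  -- iteration 2/2 --
  LT 108: heading 30 -> 138
  RT 135: heading 138 -> 3
  RT 180: heading 3 -> 183
  REPEAT 3 [
    -- iteration 1/3 --
    PD: pen down
    FD 14: (-12.353,1.736) -> (-26.334,1.003) [heading=183, draw]
    LT 199: heading 183 -> 22
    -- iteration 2/3 --
    PD: pen down
    FD 14: (-26.334,1.003) -> (-13.353,6.248) [heading=22, draw]
    LT 199: heading 22 -> 221
    -- iteration 3/3 --
    PD: pen down
    FD 14: (-13.353,6.248) -> (-23.919,-2.937) [heading=221, draw]
    LT 199: heading 221 -> 60
  ]
]
BK 20: (-23.919,-2.937) -> (-33.919,-20.257) [heading=60, draw]
Final: pos=(-33.919,-20.257), heading=60, 7 segment(s) drawn

Answer: -33.919 -20.257 60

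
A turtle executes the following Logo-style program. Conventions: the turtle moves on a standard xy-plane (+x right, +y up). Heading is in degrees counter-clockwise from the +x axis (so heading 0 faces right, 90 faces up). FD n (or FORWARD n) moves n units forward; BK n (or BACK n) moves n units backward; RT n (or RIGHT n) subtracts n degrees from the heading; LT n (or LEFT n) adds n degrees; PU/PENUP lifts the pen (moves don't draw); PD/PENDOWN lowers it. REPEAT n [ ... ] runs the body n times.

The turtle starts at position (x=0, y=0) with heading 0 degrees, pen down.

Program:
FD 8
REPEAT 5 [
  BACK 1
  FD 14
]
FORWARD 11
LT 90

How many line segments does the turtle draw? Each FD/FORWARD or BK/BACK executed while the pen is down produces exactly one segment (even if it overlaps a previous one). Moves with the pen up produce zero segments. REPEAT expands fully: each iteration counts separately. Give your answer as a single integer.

Executing turtle program step by step:
Start: pos=(0,0), heading=0, pen down
FD 8: (0,0) -> (8,0) [heading=0, draw]
REPEAT 5 [
  -- iteration 1/5 --
  BK 1: (8,0) -> (7,0) [heading=0, draw]
  FD 14: (7,0) -> (21,0) [heading=0, draw]
  -- iteration 2/5 --
  BK 1: (21,0) -> (20,0) [heading=0, draw]
  FD 14: (20,0) -> (34,0) [heading=0, draw]
  -- iteration 3/5 --
  BK 1: (34,0) -> (33,0) [heading=0, draw]
  FD 14: (33,0) -> (47,0) [heading=0, draw]
  -- iteration 4/5 --
  BK 1: (47,0) -> (46,0) [heading=0, draw]
  FD 14: (46,0) -> (60,0) [heading=0, draw]
  -- iteration 5/5 --
  BK 1: (60,0) -> (59,0) [heading=0, draw]
  FD 14: (59,0) -> (73,0) [heading=0, draw]
]
FD 11: (73,0) -> (84,0) [heading=0, draw]
LT 90: heading 0 -> 90
Final: pos=(84,0), heading=90, 12 segment(s) drawn
Segments drawn: 12

Answer: 12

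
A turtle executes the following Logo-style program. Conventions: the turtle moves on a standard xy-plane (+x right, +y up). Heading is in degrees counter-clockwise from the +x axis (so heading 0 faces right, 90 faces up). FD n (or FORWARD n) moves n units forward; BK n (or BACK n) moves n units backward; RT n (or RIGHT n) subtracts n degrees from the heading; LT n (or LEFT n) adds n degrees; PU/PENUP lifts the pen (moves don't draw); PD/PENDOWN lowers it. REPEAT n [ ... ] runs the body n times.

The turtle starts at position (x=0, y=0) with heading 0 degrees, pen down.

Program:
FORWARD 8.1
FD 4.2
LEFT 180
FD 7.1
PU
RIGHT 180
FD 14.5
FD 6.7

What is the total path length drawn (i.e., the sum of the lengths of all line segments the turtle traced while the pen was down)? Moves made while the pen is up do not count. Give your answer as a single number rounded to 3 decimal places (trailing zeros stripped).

Answer: 19.4

Derivation:
Executing turtle program step by step:
Start: pos=(0,0), heading=0, pen down
FD 8.1: (0,0) -> (8.1,0) [heading=0, draw]
FD 4.2: (8.1,0) -> (12.3,0) [heading=0, draw]
LT 180: heading 0 -> 180
FD 7.1: (12.3,0) -> (5.2,0) [heading=180, draw]
PU: pen up
RT 180: heading 180 -> 0
FD 14.5: (5.2,0) -> (19.7,0) [heading=0, move]
FD 6.7: (19.7,0) -> (26.4,0) [heading=0, move]
Final: pos=(26.4,0), heading=0, 3 segment(s) drawn

Segment lengths:
  seg 1: (0,0) -> (8.1,0), length = 8.1
  seg 2: (8.1,0) -> (12.3,0), length = 4.2
  seg 3: (12.3,0) -> (5.2,0), length = 7.1
Total = 19.4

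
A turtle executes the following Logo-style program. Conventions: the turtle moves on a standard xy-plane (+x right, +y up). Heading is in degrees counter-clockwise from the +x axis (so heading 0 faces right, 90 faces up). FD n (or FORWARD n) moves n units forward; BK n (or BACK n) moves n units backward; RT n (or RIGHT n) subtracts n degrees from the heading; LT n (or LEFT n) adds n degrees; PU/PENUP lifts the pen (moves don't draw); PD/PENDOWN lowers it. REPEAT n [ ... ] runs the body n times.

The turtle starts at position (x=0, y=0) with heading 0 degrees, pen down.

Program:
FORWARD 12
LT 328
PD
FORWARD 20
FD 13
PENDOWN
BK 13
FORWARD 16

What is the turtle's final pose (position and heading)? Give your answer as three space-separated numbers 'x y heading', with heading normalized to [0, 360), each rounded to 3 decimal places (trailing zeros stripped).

Executing turtle program step by step:
Start: pos=(0,0), heading=0, pen down
FD 12: (0,0) -> (12,0) [heading=0, draw]
LT 328: heading 0 -> 328
PD: pen down
FD 20: (12,0) -> (28.961,-10.598) [heading=328, draw]
FD 13: (28.961,-10.598) -> (39.986,-17.487) [heading=328, draw]
PD: pen down
BK 13: (39.986,-17.487) -> (28.961,-10.598) [heading=328, draw]
FD 16: (28.961,-10.598) -> (42.53,-19.077) [heading=328, draw]
Final: pos=(42.53,-19.077), heading=328, 5 segment(s) drawn

Answer: 42.53 -19.077 328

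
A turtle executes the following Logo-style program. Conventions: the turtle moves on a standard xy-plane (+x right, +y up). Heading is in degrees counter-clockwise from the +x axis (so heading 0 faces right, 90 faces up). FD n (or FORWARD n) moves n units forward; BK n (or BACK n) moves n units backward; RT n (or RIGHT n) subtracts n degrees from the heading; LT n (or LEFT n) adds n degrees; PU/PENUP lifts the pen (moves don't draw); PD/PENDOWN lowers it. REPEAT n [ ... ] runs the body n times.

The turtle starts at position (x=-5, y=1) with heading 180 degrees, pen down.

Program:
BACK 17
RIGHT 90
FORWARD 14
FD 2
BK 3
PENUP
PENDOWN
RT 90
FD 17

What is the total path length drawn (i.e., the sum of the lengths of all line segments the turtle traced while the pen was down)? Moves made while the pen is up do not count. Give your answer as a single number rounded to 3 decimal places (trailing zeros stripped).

Answer: 53

Derivation:
Executing turtle program step by step:
Start: pos=(-5,1), heading=180, pen down
BK 17: (-5,1) -> (12,1) [heading=180, draw]
RT 90: heading 180 -> 90
FD 14: (12,1) -> (12,15) [heading=90, draw]
FD 2: (12,15) -> (12,17) [heading=90, draw]
BK 3: (12,17) -> (12,14) [heading=90, draw]
PU: pen up
PD: pen down
RT 90: heading 90 -> 0
FD 17: (12,14) -> (29,14) [heading=0, draw]
Final: pos=(29,14), heading=0, 5 segment(s) drawn

Segment lengths:
  seg 1: (-5,1) -> (12,1), length = 17
  seg 2: (12,1) -> (12,15), length = 14
  seg 3: (12,15) -> (12,17), length = 2
  seg 4: (12,17) -> (12,14), length = 3
  seg 5: (12,14) -> (29,14), length = 17
Total = 53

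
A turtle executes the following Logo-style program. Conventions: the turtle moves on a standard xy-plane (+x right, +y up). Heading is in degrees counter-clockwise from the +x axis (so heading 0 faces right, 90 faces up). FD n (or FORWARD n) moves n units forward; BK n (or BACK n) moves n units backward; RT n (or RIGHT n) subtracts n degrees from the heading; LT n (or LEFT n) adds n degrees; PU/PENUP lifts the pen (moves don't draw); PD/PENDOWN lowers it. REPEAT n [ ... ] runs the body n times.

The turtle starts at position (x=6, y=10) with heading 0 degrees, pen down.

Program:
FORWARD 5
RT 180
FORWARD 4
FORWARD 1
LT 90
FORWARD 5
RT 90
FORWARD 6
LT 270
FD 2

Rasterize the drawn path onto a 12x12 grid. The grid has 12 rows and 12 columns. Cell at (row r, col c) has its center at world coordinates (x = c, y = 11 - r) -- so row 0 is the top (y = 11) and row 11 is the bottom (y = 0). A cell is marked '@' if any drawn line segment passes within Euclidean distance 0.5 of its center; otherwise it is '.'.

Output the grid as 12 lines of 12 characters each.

Segment 0: (6,10) -> (11,10)
Segment 1: (11,10) -> (7,10)
Segment 2: (7,10) -> (6,10)
Segment 3: (6,10) -> (6,5)
Segment 4: (6,5) -> (0,5)
Segment 5: (0,5) -> (0,7)

Answer: ............
......@@@@@@
......@.....
......@.....
@.....@.....
@.....@.....
@@@@@@@.....
............
............
............
............
............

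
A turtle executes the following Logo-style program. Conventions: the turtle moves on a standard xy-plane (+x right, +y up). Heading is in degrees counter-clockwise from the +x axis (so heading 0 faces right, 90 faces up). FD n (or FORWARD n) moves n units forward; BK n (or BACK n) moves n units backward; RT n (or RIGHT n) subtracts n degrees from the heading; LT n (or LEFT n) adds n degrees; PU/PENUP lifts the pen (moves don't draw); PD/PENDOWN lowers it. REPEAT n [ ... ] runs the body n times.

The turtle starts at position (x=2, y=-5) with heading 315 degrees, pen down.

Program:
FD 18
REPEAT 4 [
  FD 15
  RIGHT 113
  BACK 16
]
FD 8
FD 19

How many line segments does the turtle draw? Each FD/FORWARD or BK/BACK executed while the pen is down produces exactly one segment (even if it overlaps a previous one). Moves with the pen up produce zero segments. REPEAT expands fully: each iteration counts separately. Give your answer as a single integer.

Executing turtle program step by step:
Start: pos=(2,-5), heading=315, pen down
FD 18: (2,-5) -> (14.728,-17.728) [heading=315, draw]
REPEAT 4 [
  -- iteration 1/4 --
  FD 15: (14.728,-17.728) -> (25.335,-28.335) [heading=315, draw]
  RT 113: heading 315 -> 202
  BK 16: (25.335,-28.335) -> (40.169,-22.341) [heading=202, draw]
  -- iteration 2/4 --
  FD 15: (40.169,-22.341) -> (26.262,-27.96) [heading=202, draw]
  RT 113: heading 202 -> 89
  BK 16: (26.262,-27.96) -> (25.982,-43.957) [heading=89, draw]
  -- iteration 3/4 --
  FD 15: (25.982,-43.957) -> (26.244,-28.96) [heading=89, draw]
  RT 113: heading 89 -> 336
  BK 16: (26.244,-28.96) -> (11.628,-22.452) [heading=336, draw]
  -- iteration 4/4 --
  FD 15: (11.628,-22.452) -> (25.331,-28.553) [heading=336, draw]
  RT 113: heading 336 -> 223
  BK 16: (25.331,-28.553) -> (37.032,-17.641) [heading=223, draw]
]
FD 8: (37.032,-17.641) -> (31.182,-23.097) [heading=223, draw]
FD 19: (31.182,-23.097) -> (17.286,-36.055) [heading=223, draw]
Final: pos=(17.286,-36.055), heading=223, 11 segment(s) drawn
Segments drawn: 11

Answer: 11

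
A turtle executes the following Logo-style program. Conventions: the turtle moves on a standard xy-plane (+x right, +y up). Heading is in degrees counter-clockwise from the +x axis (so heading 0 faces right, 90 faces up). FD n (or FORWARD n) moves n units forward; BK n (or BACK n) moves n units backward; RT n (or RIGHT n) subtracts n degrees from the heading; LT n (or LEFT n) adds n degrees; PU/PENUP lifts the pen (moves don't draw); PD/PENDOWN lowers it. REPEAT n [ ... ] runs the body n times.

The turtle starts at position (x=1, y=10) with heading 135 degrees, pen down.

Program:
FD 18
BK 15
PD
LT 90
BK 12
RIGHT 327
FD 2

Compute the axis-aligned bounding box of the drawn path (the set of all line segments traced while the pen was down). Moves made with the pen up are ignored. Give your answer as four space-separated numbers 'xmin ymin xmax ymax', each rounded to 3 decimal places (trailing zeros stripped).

Executing turtle program step by step:
Start: pos=(1,10), heading=135, pen down
FD 18: (1,10) -> (-11.728,22.728) [heading=135, draw]
BK 15: (-11.728,22.728) -> (-1.121,12.121) [heading=135, draw]
PD: pen down
LT 90: heading 135 -> 225
BK 12: (-1.121,12.121) -> (7.364,20.607) [heading=225, draw]
RT 327: heading 225 -> 258
FD 2: (7.364,20.607) -> (6.948,18.65) [heading=258, draw]
Final: pos=(6.948,18.65), heading=258, 4 segment(s) drawn

Segment endpoints: x in {-11.728, -1.121, 1, 6.948, 7.364}, y in {10, 12.121, 18.65, 20.607, 22.728}
xmin=-11.728, ymin=10, xmax=7.364, ymax=22.728

Answer: -11.728 10 7.364 22.728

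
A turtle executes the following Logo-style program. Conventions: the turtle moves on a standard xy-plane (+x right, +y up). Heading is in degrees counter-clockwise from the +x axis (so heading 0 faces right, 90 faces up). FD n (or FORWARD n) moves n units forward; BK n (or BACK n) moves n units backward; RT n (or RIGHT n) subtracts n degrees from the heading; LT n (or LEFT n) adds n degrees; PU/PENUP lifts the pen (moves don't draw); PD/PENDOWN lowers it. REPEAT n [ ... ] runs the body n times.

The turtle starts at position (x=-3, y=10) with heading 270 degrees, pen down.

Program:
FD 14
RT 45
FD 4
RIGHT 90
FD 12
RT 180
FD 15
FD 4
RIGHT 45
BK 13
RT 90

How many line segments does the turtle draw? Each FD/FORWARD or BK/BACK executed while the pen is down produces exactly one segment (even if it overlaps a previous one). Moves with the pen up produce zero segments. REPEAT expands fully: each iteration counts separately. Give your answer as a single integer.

Executing turtle program step by step:
Start: pos=(-3,10), heading=270, pen down
FD 14: (-3,10) -> (-3,-4) [heading=270, draw]
RT 45: heading 270 -> 225
FD 4: (-3,-4) -> (-5.828,-6.828) [heading=225, draw]
RT 90: heading 225 -> 135
FD 12: (-5.828,-6.828) -> (-14.314,1.657) [heading=135, draw]
RT 180: heading 135 -> 315
FD 15: (-14.314,1.657) -> (-3.707,-8.95) [heading=315, draw]
FD 4: (-3.707,-8.95) -> (-0.879,-11.778) [heading=315, draw]
RT 45: heading 315 -> 270
BK 13: (-0.879,-11.778) -> (-0.879,1.222) [heading=270, draw]
RT 90: heading 270 -> 180
Final: pos=(-0.879,1.222), heading=180, 6 segment(s) drawn
Segments drawn: 6

Answer: 6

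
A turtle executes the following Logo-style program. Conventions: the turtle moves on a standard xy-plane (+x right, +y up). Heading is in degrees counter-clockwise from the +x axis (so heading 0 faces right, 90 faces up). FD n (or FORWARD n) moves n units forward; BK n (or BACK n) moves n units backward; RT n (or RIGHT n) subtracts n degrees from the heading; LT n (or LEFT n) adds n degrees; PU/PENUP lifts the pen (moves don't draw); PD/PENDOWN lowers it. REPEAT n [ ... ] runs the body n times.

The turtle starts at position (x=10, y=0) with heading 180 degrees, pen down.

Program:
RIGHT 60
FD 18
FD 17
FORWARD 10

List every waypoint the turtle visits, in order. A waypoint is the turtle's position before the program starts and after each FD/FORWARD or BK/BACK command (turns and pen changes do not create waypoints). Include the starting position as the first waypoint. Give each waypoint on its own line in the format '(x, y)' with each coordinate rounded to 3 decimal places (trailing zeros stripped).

Executing turtle program step by step:
Start: pos=(10,0), heading=180, pen down
RT 60: heading 180 -> 120
FD 18: (10,0) -> (1,15.588) [heading=120, draw]
FD 17: (1,15.588) -> (-7.5,30.311) [heading=120, draw]
FD 10: (-7.5,30.311) -> (-12.5,38.971) [heading=120, draw]
Final: pos=(-12.5,38.971), heading=120, 3 segment(s) drawn
Waypoints (4 total):
(10, 0)
(1, 15.588)
(-7.5, 30.311)
(-12.5, 38.971)

Answer: (10, 0)
(1, 15.588)
(-7.5, 30.311)
(-12.5, 38.971)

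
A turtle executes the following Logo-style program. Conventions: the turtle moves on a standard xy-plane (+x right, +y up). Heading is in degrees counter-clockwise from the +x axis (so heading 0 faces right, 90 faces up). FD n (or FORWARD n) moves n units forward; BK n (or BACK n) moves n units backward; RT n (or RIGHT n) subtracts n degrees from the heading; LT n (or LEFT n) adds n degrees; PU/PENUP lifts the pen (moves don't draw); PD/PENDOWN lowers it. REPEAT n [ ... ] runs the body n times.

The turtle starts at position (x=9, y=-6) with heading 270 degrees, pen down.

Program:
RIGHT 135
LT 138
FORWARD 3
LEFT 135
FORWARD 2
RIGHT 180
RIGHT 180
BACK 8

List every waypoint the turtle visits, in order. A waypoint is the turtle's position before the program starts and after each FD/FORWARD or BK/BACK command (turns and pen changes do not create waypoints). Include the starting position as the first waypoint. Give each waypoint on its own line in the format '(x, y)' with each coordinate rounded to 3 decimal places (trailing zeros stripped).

Answer: (9, -6)
(9.157, -8.996)
(10.495, -7.51)
(5.142, -13.455)

Derivation:
Executing turtle program step by step:
Start: pos=(9,-6), heading=270, pen down
RT 135: heading 270 -> 135
LT 138: heading 135 -> 273
FD 3: (9,-6) -> (9.157,-8.996) [heading=273, draw]
LT 135: heading 273 -> 48
FD 2: (9.157,-8.996) -> (10.495,-7.51) [heading=48, draw]
RT 180: heading 48 -> 228
RT 180: heading 228 -> 48
BK 8: (10.495,-7.51) -> (5.142,-13.455) [heading=48, draw]
Final: pos=(5.142,-13.455), heading=48, 3 segment(s) drawn
Waypoints (4 total):
(9, -6)
(9.157, -8.996)
(10.495, -7.51)
(5.142, -13.455)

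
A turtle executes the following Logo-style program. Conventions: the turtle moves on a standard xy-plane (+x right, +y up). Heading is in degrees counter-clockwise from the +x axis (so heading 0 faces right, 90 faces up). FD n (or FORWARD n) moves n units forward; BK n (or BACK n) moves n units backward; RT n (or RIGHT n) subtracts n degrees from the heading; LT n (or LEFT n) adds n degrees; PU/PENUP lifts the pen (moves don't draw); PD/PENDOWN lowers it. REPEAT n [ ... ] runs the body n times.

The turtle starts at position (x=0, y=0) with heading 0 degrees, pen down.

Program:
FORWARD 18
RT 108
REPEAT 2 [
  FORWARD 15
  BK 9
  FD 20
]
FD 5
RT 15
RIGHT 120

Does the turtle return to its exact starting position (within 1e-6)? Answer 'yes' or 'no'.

Answer: no

Derivation:
Executing turtle program step by step:
Start: pos=(0,0), heading=0, pen down
FD 18: (0,0) -> (18,0) [heading=0, draw]
RT 108: heading 0 -> 252
REPEAT 2 [
  -- iteration 1/2 --
  FD 15: (18,0) -> (13.365,-14.266) [heading=252, draw]
  BK 9: (13.365,-14.266) -> (16.146,-5.706) [heading=252, draw]
  FD 20: (16.146,-5.706) -> (9.966,-24.727) [heading=252, draw]
  -- iteration 2/2 --
  FD 15: (9.966,-24.727) -> (5.33,-38.993) [heading=252, draw]
  BK 9: (5.33,-38.993) -> (8.111,-30.434) [heading=252, draw]
  FD 20: (8.111,-30.434) -> (1.931,-49.455) [heading=252, draw]
]
FD 5: (1.931,-49.455) -> (0.386,-54.21) [heading=252, draw]
RT 15: heading 252 -> 237
RT 120: heading 237 -> 117
Final: pos=(0.386,-54.21), heading=117, 8 segment(s) drawn

Start position: (0, 0)
Final position: (0.386, -54.21)
Distance = 54.212; >= 1e-6 -> NOT closed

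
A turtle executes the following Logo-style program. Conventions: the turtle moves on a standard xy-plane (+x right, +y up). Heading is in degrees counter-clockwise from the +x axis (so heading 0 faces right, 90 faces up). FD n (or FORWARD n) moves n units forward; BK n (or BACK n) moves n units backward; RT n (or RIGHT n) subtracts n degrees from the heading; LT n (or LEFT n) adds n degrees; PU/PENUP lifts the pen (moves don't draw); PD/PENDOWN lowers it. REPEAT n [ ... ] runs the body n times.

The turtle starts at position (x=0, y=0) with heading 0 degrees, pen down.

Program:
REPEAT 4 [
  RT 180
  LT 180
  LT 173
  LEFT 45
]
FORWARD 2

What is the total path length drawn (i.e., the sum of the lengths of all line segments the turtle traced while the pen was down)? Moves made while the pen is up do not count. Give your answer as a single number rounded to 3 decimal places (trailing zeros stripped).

Answer: 2

Derivation:
Executing turtle program step by step:
Start: pos=(0,0), heading=0, pen down
REPEAT 4 [
  -- iteration 1/4 --
  RT 180: heading 0 -> 180
  LT 180: heading 180 -> 0
  LT 173: heading 0 -> 173
  LT 45: heading 173 -> 218
  -- iteration 2/4 --
  RT 180: heading 218 -> 38
  LT 180: heading 38 -> 218
  LT 173: heading 218 -> 31
  LT 45: heading 31 -> 76
  -- iteration 3/4 --
  RT 180: heading 76 -> 256
  LT 180: heading 256 -> 76
  LT 173: heading 76 -> 249
  LT 45: heading 249 -> 294
  -- iteration 4/4 --
  RT 180: heading 294 -> 114
  LT 180: heading 114 -> 294
  LT 173: heading 294 -> 107
  LT 45: heading 107 -> 152
]
FD 2: (0,0) -> (-1.766,0.939) [heading=152, draw]
Final: pos=(-1.766,0.939), heading=152, 1 segment(s) drawn

Segment lengths:
  seg 1: (0,0) -> (-1.766,0.939), length = 2
Total = 2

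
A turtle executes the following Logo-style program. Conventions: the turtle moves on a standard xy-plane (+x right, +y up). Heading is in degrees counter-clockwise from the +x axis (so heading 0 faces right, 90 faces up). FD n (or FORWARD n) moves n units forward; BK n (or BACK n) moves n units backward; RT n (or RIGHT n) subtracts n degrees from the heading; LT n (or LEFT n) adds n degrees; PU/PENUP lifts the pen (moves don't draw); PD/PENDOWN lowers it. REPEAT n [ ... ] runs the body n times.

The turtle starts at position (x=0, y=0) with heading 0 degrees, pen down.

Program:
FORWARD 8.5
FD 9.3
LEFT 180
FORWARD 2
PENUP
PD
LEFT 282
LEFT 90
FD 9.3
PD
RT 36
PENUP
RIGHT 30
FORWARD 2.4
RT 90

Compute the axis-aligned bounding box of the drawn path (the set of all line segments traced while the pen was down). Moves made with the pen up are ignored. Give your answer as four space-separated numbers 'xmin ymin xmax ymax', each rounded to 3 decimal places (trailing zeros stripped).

Executing turtle program step by step:
Start: pos=(0,0), heading=0, pen down
FD 8.5: (0,0) -> (8.5,0) [heading=0, draw]
FD 9.3: (8.5,0) -> (17.8,0) [heading=0, draw]
LT 180: heading 0 -> 180
FD 2: (17.8,0) -> (15.8,0) [heading=180, draw]
PU: pen up
PD: pen down
LT 282: heading 180 -> 102
LT 90: heading 102 -> 192
FD 9.3: (15.8,0) -> (6.703,-1.934) [heading=192, draw]
PD: pen down
RT 36: heading 192 -> 156
PU: pen up
RT 30: heading 156 -> 126
FD 2.4: (6.703,-1.934) -> (5.293,0.008) [heading=126, move]
RT 90: heading 126 -> 36
Final: pos=(5.293,0.008), heading=36, 4 segment(s) drawn

Segment endpoints: x in {0, 6.703, 8.5, 15.8, 17.8}, y in {-1.934, 0, 0}
xmin=0, ymin=-1.934, xmax=17.8, ymax=0

Answer: 0 -1.934 17.8 0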